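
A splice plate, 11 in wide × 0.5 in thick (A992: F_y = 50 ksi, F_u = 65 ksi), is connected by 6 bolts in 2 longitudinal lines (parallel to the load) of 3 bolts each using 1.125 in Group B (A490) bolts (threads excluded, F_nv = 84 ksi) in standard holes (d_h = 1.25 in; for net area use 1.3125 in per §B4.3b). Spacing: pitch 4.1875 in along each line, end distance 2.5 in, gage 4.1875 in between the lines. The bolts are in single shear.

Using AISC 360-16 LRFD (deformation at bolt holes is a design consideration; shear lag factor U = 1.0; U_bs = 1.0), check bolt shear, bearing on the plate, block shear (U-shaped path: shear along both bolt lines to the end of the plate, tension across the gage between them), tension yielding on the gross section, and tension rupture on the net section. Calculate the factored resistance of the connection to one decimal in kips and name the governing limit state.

204.1 kips (net-section rupture governs)

Bolt shear: A_b = π(1.125)²/4 = 0.99402 in². φR_n = 0.75 × 84 × 0.99402 × 6 × 1 = 375.7 kips.
Bearing (0.5 in plate, F_u = 65 ksi): end bolts L_c = 2.5 − 1.25/2 = 1.875, R_n = min(1.2×1.875×0.5×65, 2.4×1.125×0.5×65) = 73.125 kips/bolt; interior L_c = 4.1875 − 1.25 = 2.9375, R_n = 87.75 kips/bolt. φR_n = 0.75 × (2×73.125 + 4×87.75) = 372.9 kips.
Block shear: shear path 2×[2.5+2×4.1875] = 2×10.875 in, A_gv = 10.875, A_nv = 2×(10.875 − 2.5×1.3125)×0.5 = 7.5938 in²; tension across gage: (4.1875 − 1×1.3125)×0.5 = 1.4375 in². R_n = min(0.6×65×7.5938, 0.6×50×10.875) + 1.0×65×1.4375 = min(296.16, 326.25) + 93.438 = 389.6 kips. φR_n = 0.75 × 389.6 = 292.2 kips.
Tension yield (gross): A_g = 11×0.5 = 5.5 in². φR_n = 0.90 × 50 × 5.5 = 247.5 kips.
Tension rupture (net): A_n = (11 − 2×1.3125)×0.5 = 4.1875 in² (U = 1.0, A_e = A_n). φR_n = 0.75 × 65 × 4.1875 = 204.1 kips.
Governing: min(375.7, 372.9, 292.2, 247.5, 204.1) = 204.1 kips → net-section rupture.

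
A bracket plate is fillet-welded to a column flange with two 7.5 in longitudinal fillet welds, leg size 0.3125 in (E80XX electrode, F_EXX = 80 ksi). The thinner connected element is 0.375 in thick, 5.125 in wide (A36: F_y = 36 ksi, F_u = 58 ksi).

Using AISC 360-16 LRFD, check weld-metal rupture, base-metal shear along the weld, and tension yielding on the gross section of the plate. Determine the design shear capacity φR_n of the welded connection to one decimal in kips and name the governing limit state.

Weld metal: throat = 0.707×0.3125 = 0.22094 in, L = 2×7.5 = 15 in. φR_n = 0.75 × 0.6 × 80 × 0.22094 × 15 = 119.3 kips.
Base metal shear (0.375 in plate): yield φR_n = 1.0×0.6×36×0.375×15 = 121.5 kips; rupture φR_n = 0.75×0.6×58×0.375×15 = 146.8 kips; take 121.5 kips (yield).
Tension yield (gross): A_g = 5.125×0.375 = 1.9219 in². φR_n = 0.90 × 36 × 1.9219 = 62.3 kips.
Governing: min(119.3, 121.5, 62.3) = 62.3 kips → gross-section yield.

62.3 kips (gross-section yield governs)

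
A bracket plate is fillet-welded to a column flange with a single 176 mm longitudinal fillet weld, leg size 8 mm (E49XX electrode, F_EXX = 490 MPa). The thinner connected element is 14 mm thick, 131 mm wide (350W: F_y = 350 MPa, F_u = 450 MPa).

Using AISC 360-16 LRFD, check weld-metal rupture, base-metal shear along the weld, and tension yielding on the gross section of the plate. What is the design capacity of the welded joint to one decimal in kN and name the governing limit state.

219.5 kN (weld metal governs)

Weld metal: throat = 0.707×8 = 5.656 mm, L = 176 mm. φR_n = 0.75 × 0.6 × 490 × 5.656 × 176 = 219.5 kN.
Base metal shear (14 mm plate): yield φR_n = 1.0×0.6×350×14×176 = 517.4 kN; rupture φR_n = 0.75×0.6×450×14×176 = 499.0 kN; take 499.0 kN (rupture).
Tension yield (gross): A_g = 131×14 = 1834 mm². φR_n = 0.90 × 350 × 1834 = 577.7 kN.
Governing: min(219.5, 499.0, 577.7) = 219.5 kN → weld metal.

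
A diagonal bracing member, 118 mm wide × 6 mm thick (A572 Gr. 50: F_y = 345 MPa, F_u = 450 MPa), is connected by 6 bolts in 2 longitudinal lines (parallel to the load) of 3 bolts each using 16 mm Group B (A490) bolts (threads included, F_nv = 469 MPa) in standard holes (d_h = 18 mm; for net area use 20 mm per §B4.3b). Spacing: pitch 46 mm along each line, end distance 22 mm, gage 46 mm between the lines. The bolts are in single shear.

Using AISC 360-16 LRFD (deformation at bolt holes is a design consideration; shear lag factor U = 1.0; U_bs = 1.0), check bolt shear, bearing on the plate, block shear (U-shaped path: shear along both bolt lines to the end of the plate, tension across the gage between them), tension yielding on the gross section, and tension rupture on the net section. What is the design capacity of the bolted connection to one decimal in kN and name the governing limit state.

Bolt shear: A_b = π(16)²/4 = 201.06 mm². φR_n = 0.75 × 469 × 201.06 × 6 × 1 = 424.3 kN.
Bearing (6 mm plate, F_u = 450 MPa): end bolts L_c = 22 − 18/2 = 13, R_n = min(1.2×13×6×450, 2.4×16×6×450) = 42.12 kN/bolt; interior L_c = 46 − 18 = 28, R_n = 90.72 kN/bolt. φR_n = 0.75 × (2×42.12 + 4×90.72) = 335.3 kN.
Block shear: shear path 2×[22+2×46] = 2×114 mm, A_gv = 1368, A_nv = 2×(114 − 2.5×20)×6 = 768 mm²; tension across gage: (46 − 1×20)×6 = 156 mm². R_n = min(0.6×450×768, 0.6×345×1368) + 1.0×450×156 = min(207.36, 283.18) + 70.2 = 277.56 kN. φR_n = 0.75 × 277.56 = 208.2 kN.
Tension yield (gross): A_g = 118×6 = 708 mm². φR_n = 0.90 × 345 × 708 = 219.8 kN.
Tension rupture (net): A_n = (118 − 2×20)×6 = 468 mm² (U = 1.0, A_e = A_n). φR_n = 0.75 × 450 × 468 = 158.0 kN.
Governing: min(424.3, 335.3, 208.2, 219.8, 158.0) = 158.0 kN → net-section rupture.

158.0 kN (net-section rupture governs)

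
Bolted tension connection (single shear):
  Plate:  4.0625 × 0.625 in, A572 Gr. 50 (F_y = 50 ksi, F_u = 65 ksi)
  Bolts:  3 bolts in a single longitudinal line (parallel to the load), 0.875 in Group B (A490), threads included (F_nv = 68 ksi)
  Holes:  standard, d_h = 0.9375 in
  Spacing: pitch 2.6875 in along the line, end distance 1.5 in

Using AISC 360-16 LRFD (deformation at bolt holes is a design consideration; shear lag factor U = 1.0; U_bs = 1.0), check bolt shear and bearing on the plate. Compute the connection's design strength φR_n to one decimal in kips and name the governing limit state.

Bolt shear: A_b = π(0.875)²/4 = 0.60132 in². φR_n = 0.75 × 68 × 0.60132 × 3 × 1 = 92.0 kips.
Bearing (0.625 in plate, F_u = 65 ksi): end bolts L_c = 1.5 − 0.9375/2 = 1.03125, R_n = min(1.2×1.03125×0.625×65, 2.4×0.875×0.625×65) = 50.273 kips/bolt; interior L_c = 2.6875 − 0.9375 = 1.75, R_n = 85.313 kips/bolt. φR_n = 0.75 × (1×50.273 + 2×85.313) = 165.7 kips.
Governing: min(92.0, 165.7) = 92.0 kips → bolt shear.

92.0 kips (bolt shear governs)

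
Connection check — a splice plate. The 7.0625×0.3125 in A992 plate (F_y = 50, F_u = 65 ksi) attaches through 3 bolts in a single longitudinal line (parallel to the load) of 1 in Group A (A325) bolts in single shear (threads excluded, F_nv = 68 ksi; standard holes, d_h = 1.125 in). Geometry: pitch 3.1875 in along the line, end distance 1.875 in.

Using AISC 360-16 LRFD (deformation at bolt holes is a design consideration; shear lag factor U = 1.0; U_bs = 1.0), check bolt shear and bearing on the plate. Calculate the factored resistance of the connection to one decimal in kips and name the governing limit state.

Bolt shear: A_b = π(1)²/4 = 0.7854 in². φR_n = 0.75 × 68 × 0.7854 × 3 × 1 = 120.2 kips.
Bearing (0.3125 in plate, F_u = 65 ksi): end bolts L_c = 1.875 − 1.125/2 = 1.3125, R_n = min(1.2×1.3125×0.3125×65, 2.4×1×0.3125×65) = 31.992 kips/bolt; interior L_c = 3.1875 − 1.125 = 2.0625, R_n = 48.75 kips/bolt. φR_n = 0.75 × (1×31.992 + 2×48.75) = 97.1 kips.
Governing: min(120.2, 97.1) = 97.1 kips → bearing.

97.1 kips (bearing governs)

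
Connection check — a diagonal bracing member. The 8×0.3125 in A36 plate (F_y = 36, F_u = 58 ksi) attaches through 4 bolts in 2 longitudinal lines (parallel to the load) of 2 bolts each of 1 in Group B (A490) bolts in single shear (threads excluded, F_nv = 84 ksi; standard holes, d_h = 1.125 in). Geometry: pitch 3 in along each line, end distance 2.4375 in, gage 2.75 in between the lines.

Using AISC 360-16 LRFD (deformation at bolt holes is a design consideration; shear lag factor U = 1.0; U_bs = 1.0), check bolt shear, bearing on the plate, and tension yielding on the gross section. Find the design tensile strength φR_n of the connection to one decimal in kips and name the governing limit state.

81.0 kips (gross-section yield governs)

Bolt shear: A_b = π(1)²/4 = 0.7854 in². φR_n = 0.75 × 84 × 0.7854 × 4 × 1 = 197.9 kips.
Bearing (0.3125 in plate, F_u = 58 ksi): end bolts L_c = 2.4375 − 1.125/2 = 1.875, R_n = min(1.2×1.875×0.3125×58, 2.4×1×0.3125×58) = 40.781 kips/bolt; interior L_c = 3 − 1.125 = 1.875, R_n = 40.781 kips/bolt. φR_n = 0.75 × (2×40.781 + 2×40.781) = 122.3 kips.
Tension yield (gross): A_g = 8×0.3125 = 2.5 in². φR_n = 0.90 × 36 × 2.5 = 81.0 kips.
Governing: min(197.9, 122.3, 81.0) = 81.0 kips → gross-section yield.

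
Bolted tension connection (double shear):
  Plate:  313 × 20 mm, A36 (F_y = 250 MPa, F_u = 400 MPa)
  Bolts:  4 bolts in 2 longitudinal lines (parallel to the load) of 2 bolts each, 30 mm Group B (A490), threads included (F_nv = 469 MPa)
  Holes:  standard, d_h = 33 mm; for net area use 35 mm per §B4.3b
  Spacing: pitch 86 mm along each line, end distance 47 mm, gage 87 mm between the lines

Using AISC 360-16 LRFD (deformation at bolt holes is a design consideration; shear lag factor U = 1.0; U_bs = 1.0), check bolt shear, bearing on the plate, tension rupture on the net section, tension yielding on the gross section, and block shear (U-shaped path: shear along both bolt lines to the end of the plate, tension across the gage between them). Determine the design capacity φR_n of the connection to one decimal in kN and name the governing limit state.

Bolt shear: A_b = π(30)²/4 = 706.86 mm². φR_n = 0.75 × 469 × 706.86 × 4 × 2 = 1989.1 kN.
Bearing (20 mm plate, F_u = 400 MPa): end bolts L_c = 47 − 33/2 = 30.5, R_n = min(1.2×30.5×20×400, 2.4×30×20×400) = 292.8 kN/bolt; interior L_c = 86 − 33 = 53, R_n = 508.8 kN/bolt. φR_n = 0.75 × (2×292.8 + 2×508.8) = 1202.4 kN.
Tension rupture (net): A_n = (313 − 2×35)×20 = 4860 mm² (U = 1.0, A_e = A_n). φR_n = 0.75 × 400 × 4860 = 1458.0 kN.
Tension yield (gross): A_g = 313×20 = 6260 mm². φR_n = 0.90 × 250 × 6260 = 1408.5 kN.
Block shear: shear path 2×[47+1×86] = 2×133 mm, A_gv = 5320, A_nv = 2×(133 − 1.5×35)×20 = 3220 mm²; tension across gage: (87 − 1×35)×20 = 1040 mm². R_n = min(0.6×400×3220, 0.6×250×5320) + 1.0×400×1040 = min(772.8, 798) + 416 = 1188.8 kN. φR_n = 0.75 × 1188.8 = 891.6 kN.
Governing: min(1989.1, 1202.4, 1458.0, 1408.5, 891.6) = 891.6 kN → block shear.

891.6 kN (block shear governs)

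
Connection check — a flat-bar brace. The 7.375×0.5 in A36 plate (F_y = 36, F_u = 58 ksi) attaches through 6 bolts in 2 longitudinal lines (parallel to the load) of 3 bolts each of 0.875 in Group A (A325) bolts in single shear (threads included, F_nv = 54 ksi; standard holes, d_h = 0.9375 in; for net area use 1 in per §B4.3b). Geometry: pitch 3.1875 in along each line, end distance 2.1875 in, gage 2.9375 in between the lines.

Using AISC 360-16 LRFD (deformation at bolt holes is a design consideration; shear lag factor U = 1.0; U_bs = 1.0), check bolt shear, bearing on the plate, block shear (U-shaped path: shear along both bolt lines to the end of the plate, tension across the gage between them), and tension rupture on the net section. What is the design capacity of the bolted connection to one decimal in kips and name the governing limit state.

Bolt shear: A_b = π(0.875)²/4 = 0.60132 in². φR_n = 0.75 × 54 × 0.60132 × 6 × 1 = 146.1 kips.
Bearing (0.5 in plate, F_u = 58 ksi): end bolts L_c = 2.1875 − 0.9375/2 = 1.71875, R_n = min(1.2×1.71875×0.5×58, 2.4×0.875×0.5×58) = 59.813 kips/bolt; interior L_c = 3.1875 − 0.9375 = 2.25, R_n = 60.9 kips/bolt. φR_n = 0.75 × (2×59.813 + 4×60.9) = 272.4 kips.
Block shear: shear path 2×[2.1875+2×3.1875] = 2×8.5625 in, A_gv = 8.5625, A_nv = 2×(8.5625 − 2.5×1)×0.5 = 6.0625 in²; tension across gage: (2.9375 − 1×1)×0.5 = 0.96875 in². R_n = min(0.6×58×6.0625, 0.6×36×8.5625) + 1.0×58×0.96875 = min(210.98, 184.95) + 56.188 = 241.14 kips. φR_n = 0.75 × 241.14 = 180.9 kips.
Tension rupture (net): A_n = (7.375 − 2×1)×0.5 = 2.6875 in² (U = 1.0, A_e = A_n). φR_n = 0.75 × 58 × 2.6875 = 116.9 kips.
Governing: min(146.1, 272.4, 180.9, 116.9) = 116.9 kips → net-section rupture.

116.9 kips (net-section rupture governs)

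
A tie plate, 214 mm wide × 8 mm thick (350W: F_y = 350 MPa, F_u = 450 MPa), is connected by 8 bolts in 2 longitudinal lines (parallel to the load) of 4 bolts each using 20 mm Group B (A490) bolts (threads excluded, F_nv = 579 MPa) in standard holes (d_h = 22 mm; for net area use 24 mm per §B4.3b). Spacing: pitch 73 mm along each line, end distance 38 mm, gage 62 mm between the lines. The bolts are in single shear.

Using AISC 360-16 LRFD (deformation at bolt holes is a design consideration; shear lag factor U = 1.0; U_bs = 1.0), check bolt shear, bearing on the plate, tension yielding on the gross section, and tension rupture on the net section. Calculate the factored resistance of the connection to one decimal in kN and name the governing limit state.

Bolt shear: A_b = π(20)²/4 = 314.16 mm². φR_n = 0.75 × 579 × 314.16 × 8 × 1 = 1091.4 kN.
Bearing (8 mm plate, F_u = 450 MPa): end bolts L_c = 38 − 22/2 = 27, R_n = min(1.2×27×8×450, 2.4×20×8×450) = 116.64 kN/bolt; interior L_c = 73 − 22 = 51, R_n = 172.8 kN/bolt. φR_n = 0.75 × (2×116.64 + 6×172.8) = 952.6 kN.
Tension yield (gross): A_g = 214×8 = 1712 mm². φR_n = 0.90 × 350 × 1712 = 539.3 kN.
Tension rupture (net): A_n = (214 − 2×24)×8 = 1328 mm² (U = 1.0, A_e = A_n). φR_n = 0.75 × 450 × 1328 = 448.2 kN.
Governing: min(1091.4, 952.6, 539.3, 448.2) = 448.2 kN → net-section rupture.

448.2 kN (net-section rupture governs)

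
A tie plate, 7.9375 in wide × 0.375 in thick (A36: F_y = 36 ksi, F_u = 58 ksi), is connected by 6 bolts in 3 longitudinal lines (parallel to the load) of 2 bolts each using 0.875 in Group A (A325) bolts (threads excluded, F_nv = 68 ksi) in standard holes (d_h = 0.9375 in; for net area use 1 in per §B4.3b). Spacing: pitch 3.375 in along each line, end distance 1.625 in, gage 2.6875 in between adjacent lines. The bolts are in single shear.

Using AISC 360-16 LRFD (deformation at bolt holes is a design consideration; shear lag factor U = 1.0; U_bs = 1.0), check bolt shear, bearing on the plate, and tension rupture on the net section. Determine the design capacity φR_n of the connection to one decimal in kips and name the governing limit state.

80.5 kips (net-section rupture governs)

Bolt shear: A_b = π(0.875)²/4 = 0.60132 in². φR_n = 0.75 × 68 × 0.60132 × 6 × 1 = 184.0 kips.
Bearing (0.375 in plate, F_u = 58 ksi): end bolts L_c = 1.625 − 0.9375/2 = 1.15625, R_n = min(1.2×1.15625×0.375×58, 2.4×0.875×0.375×58) = 30.178 kips/bolt; interior L_c = 3.375 − 0.9375 = 2.4375, R_n = 45.675 kips/bolt. φR_n = 0.75 × (3×30.178 + 3×45.675) = 170.7 kips.
Tension rupture (net): A_n = (7.9375 − 3×1)×0.375 = 1.8516 in² (U = 1.0, A_e = A_n). φR_n = 0.75 × 58 × 1.8516 = 80.5 kips.
Governing: min(184.0, 170.7, 80.5) = 80.5 kips → net-section rupture.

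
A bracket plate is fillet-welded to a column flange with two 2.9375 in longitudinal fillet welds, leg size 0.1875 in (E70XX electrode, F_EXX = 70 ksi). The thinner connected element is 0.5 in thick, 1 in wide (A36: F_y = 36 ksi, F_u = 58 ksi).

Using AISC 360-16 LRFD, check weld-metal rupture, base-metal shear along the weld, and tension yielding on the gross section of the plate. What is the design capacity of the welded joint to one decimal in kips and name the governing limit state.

16.2 kips (gross-section yield governs)

Weld metal: throat = 0.707×0.1875 = 0.13256 in, L = 2×2.9375 = 5.875 in. φR_n = 0.75 × 0.6 × 70 × 0.13256 × 5.875 = 24.5 kips.
Base metal shear (0.5 in plate): yield φR_n = 1.0×0.6×36×0.5×5.875 = 63.5 kips; rupture φR_n = 0.75×0.6×58×0.5×5.875 = 76.7 kips; take 63.5 kips (yield).
Tension yield (gross): A_g = 1×0.5 = 0.5 in². φR_n = 0.90 × 36 × 0.5 = 16.2 kips.
Governing: min(24.5, 63.5, 16.2) = 16.2 kips → gross-section yield.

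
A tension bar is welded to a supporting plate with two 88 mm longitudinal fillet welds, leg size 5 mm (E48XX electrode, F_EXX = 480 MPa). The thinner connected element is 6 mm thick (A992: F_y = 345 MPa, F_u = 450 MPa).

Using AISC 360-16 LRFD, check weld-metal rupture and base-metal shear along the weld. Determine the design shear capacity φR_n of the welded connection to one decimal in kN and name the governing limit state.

134.4 kN (weld metal governs)

Weld metal: throat = 0.707×5 = 3.535 mm, L = 2×88 = 176 mm. φR_n = 0.75 × 0.6 × 480 × 3.535 × 176 = 134.4 kN.
Base metal shear (6 mm plate): yield φR_n = 1.0×0.6×345×6×176 = 218.6 kN; rupture φR_n = 0.75×0.6×450×6×176 = 213.8 kN; take 213.8 kN (rupture).
Governing: min(134.4, 213.8) = 134.4 kN → weld metal.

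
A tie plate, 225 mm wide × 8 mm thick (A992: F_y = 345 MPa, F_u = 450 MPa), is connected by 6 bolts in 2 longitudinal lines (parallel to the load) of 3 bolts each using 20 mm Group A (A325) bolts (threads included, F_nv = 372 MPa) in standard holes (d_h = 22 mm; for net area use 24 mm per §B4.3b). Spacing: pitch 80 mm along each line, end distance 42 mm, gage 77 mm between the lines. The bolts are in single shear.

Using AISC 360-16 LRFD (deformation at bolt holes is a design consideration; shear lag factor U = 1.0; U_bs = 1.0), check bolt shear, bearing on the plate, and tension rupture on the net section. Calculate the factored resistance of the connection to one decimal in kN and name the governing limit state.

Bolt shear: A_b = π(20)²/4 = 314.16 mm². φR_n = 0.75 × 372 × 314.16 × 6 × 1 = 525.9 kN.
Bearing (8 mm plate, F_u = 450 MPa): end bolts L_c = 42 − 22/2 = 31, R_n = min(1.2×31×8×450, 2.4×20×8×450) = 133.92 kN/bolt; interior L_c = 80 − 22 = 58, R_n = 172.8 kN/bolt. φR_n = 0.75 × (2×133.92 + 4×172.8) = 719.3 kN.
Tension rupture (net): A_n = (225 − 2×24)×8 = 1416 mm² (U = 1.0, A_e = A_n). φR_n = 0.75 × 450 × 1416 = 477.9 kN.
Governing: min(525.9, 719.3, 477.9) = 477.9 kN → net-section rupture.

477.9 kN (net-section rupture governs)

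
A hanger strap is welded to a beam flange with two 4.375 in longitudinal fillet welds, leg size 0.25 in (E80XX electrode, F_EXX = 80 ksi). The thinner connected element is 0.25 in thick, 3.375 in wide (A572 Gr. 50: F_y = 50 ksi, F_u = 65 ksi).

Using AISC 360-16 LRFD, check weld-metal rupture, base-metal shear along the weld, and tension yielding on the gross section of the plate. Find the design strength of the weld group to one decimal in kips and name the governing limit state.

Weld metal: throat = 0.707×0.25 = 0.17675 in, L = 2×4.375 = 8.75 in. φR_n = 0.75 × 0.6 × 80 × 0.17675 × 8.75 = 55.7 kips.
Base metal shear (0.25 in plate): yield φR_n = 1.0×0.6×50×0.25×8.75 = 65.6 kips; rupture φR_n = 0.75×0.6×65×0.25×8.75 = 64.0 kips; take 64.0 kips (rupture).
Tension yield (gross): A_g = 3.375×0.25 = 0.84375 in². φR_n = 0.90 × 50 × 0.84375 = 38.0 kips.
Governing: min(55.7, 64.0, 38.0) = 38.0 kips → gross-section yield.

38.0 kips (gross-section yield governs)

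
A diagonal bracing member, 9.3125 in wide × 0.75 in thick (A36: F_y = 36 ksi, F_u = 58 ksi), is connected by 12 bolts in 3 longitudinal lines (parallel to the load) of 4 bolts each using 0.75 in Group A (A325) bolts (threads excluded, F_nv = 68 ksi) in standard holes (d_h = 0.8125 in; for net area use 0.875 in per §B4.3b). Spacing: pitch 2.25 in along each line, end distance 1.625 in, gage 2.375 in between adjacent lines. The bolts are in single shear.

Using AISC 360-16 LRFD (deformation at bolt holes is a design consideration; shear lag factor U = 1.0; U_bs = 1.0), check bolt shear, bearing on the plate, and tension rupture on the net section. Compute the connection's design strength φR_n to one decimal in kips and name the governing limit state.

218.2 kips (net-section rupture governs)

Bolt shear: A_b = π(0.75)²/4 = 0.44179 in². φR_n = 0.75 × 68 × 0.44179 × 12 × 1 = 270.4 kips.
Bearing (0.75 in plate, F_u = 58 ksi): end bolts L_c = 1.625 − 0.8125/2 = 1.21875, R_n = min(1.2×1.21875×0.75×58, 2.4×0.75×0.75×58) = 63.619 kips/bolt; interior L_c = 2.25 − 0.8125 = 1.4375, R_n = 75.038 kips/bolt. φR_n = 0.75 × (3×63.619 + 9×75.038) = 649.6 kips.
Tension rupture (net): A_n = (9.3125 − 3×0.875)×0.75 = 5.0156 in² (U = 1.0, A_e = A_n). φR_n = 0.75 × 58 × 5.0156 = 218.2 kips.
Governing: min(270.4, 649.6, 218.2) = 218.2 kips → net-section rupture.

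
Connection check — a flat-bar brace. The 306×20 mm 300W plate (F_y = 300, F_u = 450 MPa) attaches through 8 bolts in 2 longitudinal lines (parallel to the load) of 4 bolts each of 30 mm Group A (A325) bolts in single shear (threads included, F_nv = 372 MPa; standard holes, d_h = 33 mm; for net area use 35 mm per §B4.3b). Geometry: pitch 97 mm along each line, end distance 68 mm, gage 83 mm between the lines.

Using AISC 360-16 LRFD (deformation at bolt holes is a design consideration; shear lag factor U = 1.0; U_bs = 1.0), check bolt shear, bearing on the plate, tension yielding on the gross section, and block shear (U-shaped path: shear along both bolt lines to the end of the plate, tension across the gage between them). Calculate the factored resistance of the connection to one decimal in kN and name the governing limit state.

1577.7 kN (bolt shear governs)

Bolt shear: A_b = π(30)²/4 = 706.86 mm². φR_n = 0.75 × 372 × 706.86 × 8 × 1 = 1577.7 kN.
Bearing (20 mm plate, F_u = 450 MPa): end bolts L_c = 68 − 33/2 = 51.5, R_n = min(1.2×51.5×20×450, 2.4×30×20×450) = 556.2 kN/bolt; interior L_c = 97 − 33 = 64, R_n = 648 kN/bolt. φR_n = 0.75 × (2×556.2 + 6×648) = 3750.3 kN.
Tension yield (gross): A_g = 306×20 = 6120 mm². φR_n = 0.90 × 300 × 6120 = 1652.4 kN.
Block shear: shear path 2×[68+3×97] = 2×359 mm, A_gv = 14360, A_nv = 2×(359 − 3.5×35)×20 = 9460 mm²; tension across gage: (83 − 1×35)×20 = 960 mm². R_n = min(0.6×450×9460, 0.6×300×14360) + 1.0×450×960 = min(2554.2, 2584.8) + 432 = 2986.2 kN. φR_n = 0.75 × 2986.2 = 2239.7 kN.
Governing: min(1577.7, 3750.3, 1652.4, 2239.7) = 1577.7 kN → bolt shear.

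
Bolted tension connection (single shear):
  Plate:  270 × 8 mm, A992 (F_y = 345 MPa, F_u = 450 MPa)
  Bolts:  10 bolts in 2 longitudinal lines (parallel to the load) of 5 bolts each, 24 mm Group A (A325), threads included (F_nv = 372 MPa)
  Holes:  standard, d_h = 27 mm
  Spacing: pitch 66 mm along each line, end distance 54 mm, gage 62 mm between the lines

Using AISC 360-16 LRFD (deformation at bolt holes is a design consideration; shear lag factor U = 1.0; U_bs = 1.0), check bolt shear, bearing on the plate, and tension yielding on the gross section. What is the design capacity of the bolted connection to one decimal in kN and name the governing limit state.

670.7 kN (gross-section yield governs)

Bolt shear: A_b = π(24)²/4 = 452.39 mm². φR_n = 0.75 × 372 × 452.39 × 10 × 1 = 1262.2 kN.
Bearing (8 mm plate, F_u = 450 MPa): end bolts L_c = 54 − 27/2 = 40.5, R_n = min(1.2×40.5×8×450, 2.4×24×8×450) = 174.96 kN/bolt; interior L_c = 66 − 27 = 39, R_n = 168.48 kN/bolt. φR_n = 0.75 × (2×174.96 + 8×168.48) = 1273.3 kN.
Tension yield (gross): A_g = 270×8 = 2160 mm². φR_n = 0.90 × 345 × 2160 = 670.7 kN.
Governing: min(1262.2, 1273.3, 670.7) = 670.7 kN → gross-section yield.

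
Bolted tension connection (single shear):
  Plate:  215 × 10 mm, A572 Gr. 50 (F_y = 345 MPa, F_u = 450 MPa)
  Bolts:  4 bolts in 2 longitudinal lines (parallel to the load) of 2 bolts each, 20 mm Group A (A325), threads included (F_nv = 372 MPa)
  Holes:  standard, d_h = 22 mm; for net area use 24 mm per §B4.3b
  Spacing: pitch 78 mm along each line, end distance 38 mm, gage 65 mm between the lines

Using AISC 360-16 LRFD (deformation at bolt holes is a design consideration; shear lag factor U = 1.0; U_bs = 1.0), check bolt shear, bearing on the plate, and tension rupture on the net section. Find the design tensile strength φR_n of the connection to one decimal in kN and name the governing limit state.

350.6 kN (bolt shear governs)

Bolt shear: A_b = π(20)²/4 = 314.16 mm². φR_n = 0.75 × 372 × 314.16 × 4 × 1 = 350.6 kN.
Bearing (10 mm plate, F_u = 450 MPa): end bolts L_c = 38 − 22/2 = 27, R_n = min(1.2×27×10×450, 2.4×20×10×450) = 145.8 kN/bolt; interior L_c = 78 − 22 = 56, R_n = 216 kN/bolt. φR_n = 0.75 × (2×145.8 + 2×216) = 542.7 kN.
Tension rupture (net): A_n = (215 − 2×24)×10 = 1670 mm² (U = 1.0, A_e = A_n). φR_n = 0.75 × 450 × 1670 = 563.6 kN.
Governing: min(350.6, 542.7, 563.6) = 350.6 kN → bolt shear.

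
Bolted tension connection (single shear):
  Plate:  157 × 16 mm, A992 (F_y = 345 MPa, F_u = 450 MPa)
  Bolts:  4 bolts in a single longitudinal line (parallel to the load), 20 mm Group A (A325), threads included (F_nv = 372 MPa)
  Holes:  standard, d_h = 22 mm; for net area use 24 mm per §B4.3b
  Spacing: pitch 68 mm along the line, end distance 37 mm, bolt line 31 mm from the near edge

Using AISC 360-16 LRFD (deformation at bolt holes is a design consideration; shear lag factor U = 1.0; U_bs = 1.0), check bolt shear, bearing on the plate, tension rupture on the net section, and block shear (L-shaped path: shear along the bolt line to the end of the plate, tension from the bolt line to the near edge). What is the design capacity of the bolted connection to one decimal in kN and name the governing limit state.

350.6 kN (bolt shear governs)

Bolt shear: A_b = π(20)²/4 = 314.16 mm². φR_n = 0.75 × 372 × 314.16 × 4 × 1 = 350.6 kN.
Bearing (16 mm plate, F_u = 450 MPa): end bolts L_c = 37 − 22/2 = 26, R_n = min(1.2×26×16×450, 2.4×20×16×450) = 224.64 kN/bolt; interior L_c = 68 − 22 = 46, R_n = 345.6 kN/bolt. φR_n = 0.75 × (1×224.64 + 3×345.6) = 946.1 kN.
Tension rupture (net): A_n = (157 − 1×24)×16 = 2128 mm² (U = 1.0, A_e = A_n). φR_n = 0.75 × 450 × 2128 = 718.2 kN.
Block shear: shear path 1×[37+3×68] = 1×241 mm, A_gv = 3856, A_nv = 1×(241 − 3.5×24)×16 = 2512 mm²; tension to near edge: (31 − 0.5×24)×16 = 304 mm². R_n = min(0.6×450×2512, 0.6×345×3856) + 1.0×450×304 = min(678.24, 798.19) + 136.8 = 815.04 kN. φR_n = 0.75 × 815.04 = 611.3 kN.
Governing: min(350.6, 946.1, 718.2, 611.3) = 350.6 kN → bolt shear.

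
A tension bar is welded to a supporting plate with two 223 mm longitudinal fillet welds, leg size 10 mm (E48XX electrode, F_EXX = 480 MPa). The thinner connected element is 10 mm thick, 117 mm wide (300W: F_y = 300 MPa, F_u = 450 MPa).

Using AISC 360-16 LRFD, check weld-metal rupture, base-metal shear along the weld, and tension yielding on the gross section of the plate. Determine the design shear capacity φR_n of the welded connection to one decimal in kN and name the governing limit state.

315.9 kN (gross-section yield governs)

Weld metal: throat = 0.707×10 = 7.07 mm, L = 2×223 = 446 mm. φR_n = 0.75 × 0.6 × 480 × 7.07 × 446 = 681.1 kN.
Base metal shear (10 mm plate): yield φR_n = 1.0×0.6×300×10×446 = 802.8 kN; rupture φR_n = 0.75×0.6×450×10×446 = 903.2 kN; take 802.8 kN (yield).
Tension yield (gross): A_g = 117×10 = 1170 mm². φR_n = 0.90 × 300 × 1170 = 315.9 kN.
Governing: min(681.1, 802.8, 315.9) = 315.9 kN → gross-section yield.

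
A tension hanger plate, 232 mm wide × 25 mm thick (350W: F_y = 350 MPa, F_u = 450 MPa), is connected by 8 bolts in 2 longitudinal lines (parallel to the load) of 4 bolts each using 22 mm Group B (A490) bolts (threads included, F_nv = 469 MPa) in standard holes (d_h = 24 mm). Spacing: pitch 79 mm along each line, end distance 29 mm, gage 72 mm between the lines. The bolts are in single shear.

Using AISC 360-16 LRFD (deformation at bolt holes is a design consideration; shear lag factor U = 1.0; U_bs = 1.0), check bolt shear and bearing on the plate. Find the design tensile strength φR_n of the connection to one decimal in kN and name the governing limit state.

1069.7 kN (bolt shear governs)

Bolt shear: A_b = π(22)²/4 = 380.13 mm². φR_n = 0.75 × 469 × 380.13 × 8 × 1 = 1069.7 kN.
Bearing (25 mm plate, F_u = 450 MPa): end bolts L_c = 29 − 24/2 = 17, R_n = min(1.2×17×25×450, 2.4×22×25×450) = 229.5 kN/bolt; interior L_c = 79 − 24 = 55, R_n = 594 kN/bolt. φR_n = 0.75 × (2×229.5 + 6×594) = 3017.3 kN.
Governing: min(1069.7, 3017.3) = 1069.7 kN → bolt shear.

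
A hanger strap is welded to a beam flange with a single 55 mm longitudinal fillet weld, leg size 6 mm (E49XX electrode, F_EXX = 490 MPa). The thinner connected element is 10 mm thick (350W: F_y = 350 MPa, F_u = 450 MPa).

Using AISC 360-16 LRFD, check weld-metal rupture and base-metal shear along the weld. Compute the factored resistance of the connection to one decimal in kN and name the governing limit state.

Weld metal: throat = 0.707×6 = 4.242 mm, L = 55 mm. φR_n = 0.75 × 0.6 × 490 × 4.242 × 55 = 51.4 kN.
Base metal shear (10 mm plate): yield φR_n = 1.0×0.6×350×10×55 = 115.5 kN; rupture φR_n = 0.75×0.6×450×10×55 = 111.4 kN; take 111.4 kN (rupture).
Governing: min(51.4, 111.4) = 51.4 kN → weld metal.

51.4 kN (weld metal governs)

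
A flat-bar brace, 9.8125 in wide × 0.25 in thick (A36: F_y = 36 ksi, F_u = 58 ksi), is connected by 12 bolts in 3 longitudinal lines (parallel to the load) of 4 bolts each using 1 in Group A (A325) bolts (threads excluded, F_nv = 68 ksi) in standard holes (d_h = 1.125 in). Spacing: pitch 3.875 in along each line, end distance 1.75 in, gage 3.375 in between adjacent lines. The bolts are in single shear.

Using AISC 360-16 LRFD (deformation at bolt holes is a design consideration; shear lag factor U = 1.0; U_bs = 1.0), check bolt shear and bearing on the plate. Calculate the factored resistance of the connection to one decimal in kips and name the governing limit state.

Bolt shear: A_b = π(1)²/4 = 0.7854 in². φR_n = 0.75 × 68 × 0.7854 × 12 × 1 = 480.7 kips.
Bearing (0.25 in plate, F_u = 58 ksi): end bolts L_c = 1.75 − 1.125/2 = 1.1875, R_n = min(1.2×1.1875×0.25×58, 2.4×1×0.25×58) = 20.663 kips/bolt; interior L_c = 3.875 − 1.125 = 2.75, R_n = 34.8 kips/bolt. φR_n = 0.75 × (3×20.663 + 9×34.8) = 281.4 kips.
Governing: min(480.7, 281.4) = 281.4 kips → bearing.

281.4 kips (bearing governs)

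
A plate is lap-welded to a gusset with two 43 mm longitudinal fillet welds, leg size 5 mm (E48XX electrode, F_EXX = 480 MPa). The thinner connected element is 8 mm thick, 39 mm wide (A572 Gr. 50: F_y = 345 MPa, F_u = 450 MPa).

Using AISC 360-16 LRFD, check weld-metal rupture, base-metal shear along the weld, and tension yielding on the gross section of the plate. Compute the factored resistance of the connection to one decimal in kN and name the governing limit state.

65.7 kN (weld metal governs)

Weld metal: throat = 0.707×5 = 3.535 mm, L = 2×43 = 86 mm. φR_n = 0.75 × 0.6 × 480 × 3.535 × 86 = 65.7 kN.
Base metal shear (8 mm plate): yield φR_n = 1.0×0.6×345×8×86 = 142.4 kN; rupture φR_n = 0.75×0.6×450×8×86 = 139.3 kN; take 139.3 kN (rupture).
Tension yield (gross): A_g = 39×8 = 312 mm². φR_n = 0.90 × 345 × 312 = 96.9 kN.
Governing: min(65.7, 139.3, 96.9) = 65.7 kN → weld metal.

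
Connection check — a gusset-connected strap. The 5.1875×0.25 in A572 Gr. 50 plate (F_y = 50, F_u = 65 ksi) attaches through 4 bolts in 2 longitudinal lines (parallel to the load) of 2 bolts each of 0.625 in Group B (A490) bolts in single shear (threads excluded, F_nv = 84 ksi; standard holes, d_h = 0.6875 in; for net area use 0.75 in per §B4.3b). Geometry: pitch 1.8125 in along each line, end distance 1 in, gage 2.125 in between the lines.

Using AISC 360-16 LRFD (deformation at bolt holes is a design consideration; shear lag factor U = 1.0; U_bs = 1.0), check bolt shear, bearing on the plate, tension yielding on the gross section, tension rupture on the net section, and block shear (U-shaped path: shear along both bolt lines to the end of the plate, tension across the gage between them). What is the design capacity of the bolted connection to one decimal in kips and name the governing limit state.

41.4 kips (block shear governs)

Bolt shear: A_b = π(0.625)²/4 = 0.3068 in². φR_n = 0.75 × 84 × 0.3068 × 4 × 1 = 77.3 kips.
Bearing (0.25 in plate, F_u = 65 ksi): end bolts L_c = 1 − 0.6875/2 = 0.65625, R_n = min(1.2×0.65625×0.25×65, 2.4×0.625×0.25×65) = 12.797 kips/bolt; interior L_c = 1.8125 − 0.6875 = 1.125, R_n = 21.938 kips/bolt. φR_n = 0.75 × (2×12.797 + 2×21.938) = 52.1 kips.
Tension yield (gross): A_g = 5.1875×0.25 = 1.2969 in². φR_n = 0.90 × 50 × 1.2969 = 58.4 kips.
Tension rupture (net): A_n = (5.1875 − 2×0.75)×0.25 = 0.92188 in² (U = 1.0, A_e = A_n). φR_n = 0.75 × 65 × 0.92188 = 44.9 kips.
Block shear: shear path 2×[1+1×1.8125] = 2×2.8125 in, A_gv = 1.4063, A_nv = 2×(2.8125 − 1.5×0.75)×0.25 = 0.84375 in²; tension across gage: (2.125 − 1×0.75)×0.25 = 0.34375 in². R_n = min(0.6×65×0.84375, 0.6×50×1.4063) + 1.0×65×0.34375 = min(32.906, 42.189) + 22.344 = 55.25 kips. φR_n = 0.75 × 55.25 = 41.4 kips.
Governing: min(77.3, 52.1, 58.4, 44.9, 41.4) = 41.4 kips → block shear.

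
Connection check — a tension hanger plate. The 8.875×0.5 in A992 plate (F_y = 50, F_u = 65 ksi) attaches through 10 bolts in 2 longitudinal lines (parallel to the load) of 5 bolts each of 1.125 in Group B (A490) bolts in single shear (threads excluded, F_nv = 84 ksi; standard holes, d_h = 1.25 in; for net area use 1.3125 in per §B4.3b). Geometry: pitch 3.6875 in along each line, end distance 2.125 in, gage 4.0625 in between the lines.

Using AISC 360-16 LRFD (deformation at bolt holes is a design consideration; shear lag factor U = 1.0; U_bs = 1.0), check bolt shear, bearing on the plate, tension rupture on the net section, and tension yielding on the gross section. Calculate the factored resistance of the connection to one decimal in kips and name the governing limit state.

152.3 kips (net-section rupture governs)

Bolt shear: A_b = π(1.125)²/4 = 0.99402 in². φR_n = 0.75 × 84 × 0.99402 × 10 × 1 = 626.2 kips.
Bearing (0.5 in plate, F_u = 65 ksi): end bolts L_c = 2.125 − 1.25/2 = 1.5, R_n = min(1.2×1.5×0.5×65, 2.4×1.125×0.5×65) = 58.5 kips/bolt; interior L_c = 3.6875 − 1.25 = 2.4375, R_n = 87.75 kips/bolt. φR_n = 0.75 × (2×58.5 + 8×87.75) = 614.3 kips.
Tension rupture (net): A_n = (8.875 − 2×1.3125)×0.5 = 3.125 in² (U = 1.0, A_e = A_n). φR_n = 0.75 × 65 × 3.125 = 152.3 kips.
Tension yield (gross): A_g = 8.875×0.5 = 4.4375 in². φR_n = 0.90 × 50 × 4.4375 = 199.7 kips.
Governing: min(626.2, 614.3, 152.3, 199.7) = 152.3 kips → net-section rupture.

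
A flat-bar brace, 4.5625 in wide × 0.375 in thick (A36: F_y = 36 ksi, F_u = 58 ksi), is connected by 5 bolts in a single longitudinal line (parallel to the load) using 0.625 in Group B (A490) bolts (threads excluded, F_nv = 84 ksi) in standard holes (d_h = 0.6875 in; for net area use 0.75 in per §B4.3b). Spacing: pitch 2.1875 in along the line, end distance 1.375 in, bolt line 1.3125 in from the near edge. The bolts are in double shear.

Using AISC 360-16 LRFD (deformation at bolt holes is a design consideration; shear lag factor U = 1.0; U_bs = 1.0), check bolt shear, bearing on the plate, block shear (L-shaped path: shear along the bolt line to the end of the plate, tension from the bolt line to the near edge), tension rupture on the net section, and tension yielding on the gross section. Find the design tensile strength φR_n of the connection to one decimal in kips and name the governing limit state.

Bolt shear: A_b = π(0.625)²/4 = 0.3068 in². φR_n = 0.75 × 84 × 0.3068 × 5 × 2 = 193.3 kips.
Bearing (0.375 in plate, F_u = 58 ksi): end bolts L_c = 1.375 − 0.6875/2 = 1.03125, R_n = min(1.2×1.03125×0.375×58, 2.4×0.625×0.375×58) = 26.916 kips/bolt; interior L_c = 2.1875 − 0.6875 = 1.5, R_n = 32.625 kips/bolt. φR_n = 0.75 × (1×26.916 + 4×32.625) = 118.1 kips.
Block shear: shear path 1×[1.375+4×2.1875] = 1×10.125 in, A_gv = 3.7969, A_nv = 1×(10.125 − 4.5×0.75)×0.375 = 2.5313 in²; tension to near edge: (1.3125 − 0.5×0.75)×0.375 = 0.35156 in². R_n = min(0.6×58×2.5313, 0.6×36×3.7969) + 1.0×58×0.35156 = min(88.089, 82.013) + 20.39 = 102.4 kips. φR_n = 0.75 × 102.4 = 76.8 kips.
Tension rupture (net): A_n = (4.5625 − 1×0.75)×0.375 = 1.4297 in² (U = 1.0, A_e = A_n). φR_n = 0.75 × 58 × 1.4297 = 62.2 kips.
Tension yield (gross): A_g = 4.5625×0.375 = 1.7109 in². φR_n = 0.90 × 36 × 1.7109 = 55.4 kips.
Governing: min(193.3, 118.1, 76.8, 62.2, 55.4) = 55.4 kips → gross-section yield.

55.4 kips (gross-section yield governs)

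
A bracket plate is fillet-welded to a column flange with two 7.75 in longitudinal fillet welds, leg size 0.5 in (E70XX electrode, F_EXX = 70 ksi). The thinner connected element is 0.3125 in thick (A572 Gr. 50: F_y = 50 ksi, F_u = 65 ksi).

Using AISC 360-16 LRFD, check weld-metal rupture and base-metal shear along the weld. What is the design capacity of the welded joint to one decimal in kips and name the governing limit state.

Weld metal: throat = 0.707×0.5 = 0.3535 in, L = 2×7.75 = 15.5 in. φR_n = 0.75 × 0.6 × 70 × 0.3535 × 15.5 = 172.6 kips.
Base metal shear (0.3125 in plate): yield φR_n = 1.0×0.6×50×0.3125×15.5 = 145.3 kips; rupture φR_n = 0.75×0.6×65×0.3125×15.5 = 141.7 kips; take 141.7 kips (rupture).
Governing: min(172.6, 141.7) = 141.7 kips → base-metal shear.

141.7 kips (base-metal shear governs)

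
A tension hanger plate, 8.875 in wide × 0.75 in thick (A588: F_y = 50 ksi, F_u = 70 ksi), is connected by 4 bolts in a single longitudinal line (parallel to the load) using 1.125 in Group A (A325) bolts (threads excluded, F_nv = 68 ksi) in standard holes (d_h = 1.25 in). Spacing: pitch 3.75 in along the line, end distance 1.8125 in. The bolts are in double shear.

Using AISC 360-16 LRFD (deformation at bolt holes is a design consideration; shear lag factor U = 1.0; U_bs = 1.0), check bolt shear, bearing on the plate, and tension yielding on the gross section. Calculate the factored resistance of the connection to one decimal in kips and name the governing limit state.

Bolt shear: A_b = π(1.125)²/4 = 0.99402 in². φR_n = 0.75 × 68 × 0.99402 × 4 × 2 = 405.6 kips.
Bearing (0.75 in plate, F_u = 70 ksi): end bolts L_c = 1.8125 − 1.25/2 = 1.1875, R_n = min(1.2×1.1875×0.75×70, 2.4×1.125×0.75×70) = 74.813 kips/bolt; interior L_c = 3.75 − 1.25 = 2.5, R_n = 141.75 kips/bolt. φR_n = 0.75 × (1×74.813 + 3×141.75) = 375.0 kips.
Tension yield (gross): A_g = 8.875×0.75 = 6.6563 in². φR_n = 0.90 × 50 × 6.6563 = 299.5 kips.
Governing: min(405.6, 375.0, 299.5) = 299.5 kips → gross-section yield.

299.5 kips (gross-section yield governs)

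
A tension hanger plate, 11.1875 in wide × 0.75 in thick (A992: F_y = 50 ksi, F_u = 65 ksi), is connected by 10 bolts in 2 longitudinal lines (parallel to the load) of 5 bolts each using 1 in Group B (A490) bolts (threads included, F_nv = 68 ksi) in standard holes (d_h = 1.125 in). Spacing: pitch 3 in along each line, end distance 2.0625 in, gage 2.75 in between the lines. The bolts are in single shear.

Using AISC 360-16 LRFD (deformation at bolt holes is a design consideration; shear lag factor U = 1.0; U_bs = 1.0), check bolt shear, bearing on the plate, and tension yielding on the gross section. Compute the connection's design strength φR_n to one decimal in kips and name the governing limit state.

377.6 kips (gross-section yield governs)

Bolt shear: A_b = π(1)²/4 = 0.7854 in². φR_n = 0.75 × 68 × 0.7854 × 10 × 1 = 400.6 kips.
Bearing (0.75 in plate, F_u = 65 ksi): end bolts L_c = 2.0625 − 1.125/2 = 1.5, R_n = min(1.2×1.5×0.75×65, 2.4×1×0.75×65) = 87.75 kips/bolt; interior L_c = 3 − 1.125 = 1.875, R_n = 109.69 kips/bolt. φR_n = 0.75 × (2×87.75 + 8×109.69) = 789.8 kips.
Tension yield (gross): A_g = 11.1875×0.75 = 8.3906 in². φR_n = 0.90 × 50 × 8.3906 = 377.6 kips.
Governing: min(400.6, 789.8, 377.6) = 377.6 kips → gross-section yield.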